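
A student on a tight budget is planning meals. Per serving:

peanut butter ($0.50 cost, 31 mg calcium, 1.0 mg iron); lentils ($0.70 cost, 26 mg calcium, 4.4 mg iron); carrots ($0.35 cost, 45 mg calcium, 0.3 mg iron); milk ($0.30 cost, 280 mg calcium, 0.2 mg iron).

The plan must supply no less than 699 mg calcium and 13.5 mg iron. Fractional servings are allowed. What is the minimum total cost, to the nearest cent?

$2.74

The cheapest plan sits at a corner of the feasible region — with two constraints it uses at most two foods.
peanut butter only: max(699/31, 13.5/1.0) = 22.55 servings → $11.27.
lentils only: max(699/26, 13.5/4.4) = 26.88 servings → $18.82.
carrots only: max(699/45, 13.5/0.3) = 45 servings → $15.75.
milk only: max(699/280, 13.5/0.2) = 67.5 servings → $20.25.
peanut butter + lentils: the both-tight solution has a negative serving — not a feasible corner.
peanut butter + carrots with both tight: 11.14 servings and 7.857 servings → $8.32.
peanut butter + milk with both tight: 13.3 servings and 1.024 servings → $6.95.
lentils + carrots with both tight: 2.091 servings and 14.32 servings → $6.48.
lentils + milk with both tight: 2.967 servings and 2.221 servings → $2.74.
carrots + milk: the both-tight solution has a negative serving — not a feasible corner.
The minimum over all feasible corners is $2.74.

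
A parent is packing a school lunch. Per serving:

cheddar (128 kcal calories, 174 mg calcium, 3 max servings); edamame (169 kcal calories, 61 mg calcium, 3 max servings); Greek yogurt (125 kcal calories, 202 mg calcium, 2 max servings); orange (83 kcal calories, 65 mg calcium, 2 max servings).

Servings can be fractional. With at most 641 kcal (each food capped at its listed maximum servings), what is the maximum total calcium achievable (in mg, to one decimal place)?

Calcium per kcal: Greek yogurt 1.616, cheddar 1.359, orange 0.7831, edamame 0.3609.
Take 2 servings of Greek yogurt: uses 250 kcal, +404.0 mg calcium (running total 404.0 mg).
Take 3 servings of cheddar: uses 384 kcal, +522.0 mg calcium (running total 926.0 mg).
Take 0.08434 servings of orange: uses 7 kcal, +5.5 mg calcium (running total 931.5 mg).
Greedy by best ratio exhausts the calories allowance optimally: 931.5 mg.

931.5 mg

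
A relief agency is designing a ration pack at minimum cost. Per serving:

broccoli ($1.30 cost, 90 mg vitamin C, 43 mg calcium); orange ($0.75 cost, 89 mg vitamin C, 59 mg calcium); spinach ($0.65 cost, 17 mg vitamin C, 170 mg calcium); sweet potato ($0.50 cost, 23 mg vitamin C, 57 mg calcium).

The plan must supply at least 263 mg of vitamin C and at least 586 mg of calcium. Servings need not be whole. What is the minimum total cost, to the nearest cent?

This is a tiny linear program; its minimum lies at a vertex of the feasible set. List the vertices and price them.
broccoli only: max(263/90, 586/43) = 13.63 servings → $17.72.
orange only: max(263/89, 586/59) = 9.932 servings → $7.45.
spinach only: max(263/17, 586/170) = 15.47 servings → $10.06.
sweet potato only: max(263/23, 586/57) = 11.43 servings → $5.72.
broccoli + orange: the both-tight solution has a negative serving — not a feasible corner.
broccoli + spinach with both tight: 2.385 servings and 2.844 servings → $4.95.
broccoli + sweet potato with both tight: 0.3654 servings and 10.01 servings → $5.48.
orange + spinach with both tight: 2.46 servings and 2.593 servings → $3.53.
orange + sweet potato with both tight: 0.4072 servings and 9.859 servings → $5.23.
spinach + sweet potato with both targets exact would need a negative amount; discard.
So the least-cost plan costs $3.53.

$3.53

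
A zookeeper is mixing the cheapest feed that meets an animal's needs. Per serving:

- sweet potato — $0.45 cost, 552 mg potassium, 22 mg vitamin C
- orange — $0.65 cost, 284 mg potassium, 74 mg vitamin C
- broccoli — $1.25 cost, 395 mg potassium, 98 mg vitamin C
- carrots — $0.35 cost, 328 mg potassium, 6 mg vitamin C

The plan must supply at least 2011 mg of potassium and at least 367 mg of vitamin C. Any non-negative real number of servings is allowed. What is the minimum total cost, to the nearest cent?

$3.55

sweet potato only: max(2011/552, 367/22) = 16.68 servings → $7.51.
orange only: max(2011/284, 367/74) = 7.081 servings → $4.60.
broccoli only: max(2011/395, 367/98) = 5.091 servings → $6.36.
carrots only: max(2011/328, 367/6) = 61.17 servings → $21.41.
sweet potato + orange with both tight: 1.289 servings and 4.576 servings → $3.55.
sweet potato + broccoli with both tight: 1.148 servings and 3.487 servings → $4.88.
sweet potato + carrots with both targets exact would need a negative amount; discard.
orange + broccoli: the both-tight solution has a negative serving — not a feasible corner.
orange + carrots with both tight: 4.799 servings and 1.976 servings → $3.81.
broccoli + carrots with both tight: 3.638 servings and 1.75 servings → $5.16.
Cheapest feasible corner: $3.55.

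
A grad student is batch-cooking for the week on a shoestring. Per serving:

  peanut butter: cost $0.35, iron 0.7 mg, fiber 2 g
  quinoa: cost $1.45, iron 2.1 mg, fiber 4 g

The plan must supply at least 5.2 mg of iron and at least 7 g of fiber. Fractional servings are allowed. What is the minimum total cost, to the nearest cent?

Minimising a linear cost over {iron ≥ 5.2, fiber ≥ 7, servings ≥ 0} — the optimum is at a vertex, using one or two foods.
peanut butter only: max(5.2/0.7, 7/2) = 7.429 servings → $2.60.
quinoa only: max(5.2/2.1, 7/4) = 2.476 servings → $3.59.
peanut butter + quinoa with both targets exact would need a negative amount; discard.
So the least-cost plan costs $2.60.

$2.60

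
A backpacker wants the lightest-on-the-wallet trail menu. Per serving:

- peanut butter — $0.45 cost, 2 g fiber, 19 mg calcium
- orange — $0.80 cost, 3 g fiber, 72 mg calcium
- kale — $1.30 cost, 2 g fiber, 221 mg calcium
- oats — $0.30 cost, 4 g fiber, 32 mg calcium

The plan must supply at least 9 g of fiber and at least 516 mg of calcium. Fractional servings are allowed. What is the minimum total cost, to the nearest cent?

$3.17

A basic optimal solution has at most two foods positive. Try each food alone and each pair with both targets met exactly.
peanut butter only: max(9/2, 516/19) = 27.16 servings → $12.22.
orange only: max(9/3, 516/72) = 7.167 servings → $5.73.
kale only: max(9/2, 516/221) = 4.5 servings → $5.85.
oats only: max(9/4, 516/32) = 16.12 servings → $4.84.
peanut butter + orange with both targets exact would need a negative amount; discard.
peanut butter + kale with both tight: 2.369 servings and 2.131 servings → $3.84.
peanut butter + oats: intersection lies outside the first quadrant.
orange + kale with both tight: 1.844 servings and 1.734 servings → $3.73.
orange + oats with both targets exact would need a negative amount; discard.
kale + oats with both tight: 2.166 servings and 1.167 servings → $3.17.
So the least-cost plan costs $3.17.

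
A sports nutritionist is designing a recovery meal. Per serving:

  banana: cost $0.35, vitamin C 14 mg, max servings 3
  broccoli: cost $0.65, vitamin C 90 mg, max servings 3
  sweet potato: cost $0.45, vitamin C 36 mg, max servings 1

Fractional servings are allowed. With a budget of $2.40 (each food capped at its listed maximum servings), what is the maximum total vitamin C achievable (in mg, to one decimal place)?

Vitamin C per dollar: broccoli 138.5, sweet potato 80, banana 40.
Take 3 servings of broccoli: spends $1.95, +270.0 mg vitamin C (running total 270.0 mg).
Take 1 serving of sweet potato: spends $0.45, +36.0 mg vitamin C (running total 306.0 mg).
Filling greedily by vitamin C-per-dollar is optimal for one linear limit, giving 306.0 mg.

306.0 mg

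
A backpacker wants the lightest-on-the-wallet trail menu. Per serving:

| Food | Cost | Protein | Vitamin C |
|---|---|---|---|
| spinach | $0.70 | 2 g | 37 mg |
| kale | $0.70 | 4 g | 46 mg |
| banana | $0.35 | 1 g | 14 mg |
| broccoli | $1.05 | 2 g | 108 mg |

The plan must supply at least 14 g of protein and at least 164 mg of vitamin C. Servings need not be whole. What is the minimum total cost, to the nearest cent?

At the optimum either one food covers both requirements or two foods hit both targets exactly; no other combination can be cheaper.
spinach only: max(14/2, 164/37) = 7 servings → $4.90.
kale only: max(14/4, 164/46) = 3.565 servings → $2.50.
banana only: max(14/1, 164/14) = 14 servings → $4.90.
broccoli only: max(14/2, 164/108) = 7 servings → $7.35.
spinach + kale with both tight: 0.2143 servings and 3.393 servings → $2.52.
spinach + banana with both targets exact would need a negative amount; discard.
spinach + broccoli with both targets exact would need a negative amount; discard.
kale + banana with both tight: 3.2 servings and 1.2 servings → $2.66.
kale + broccoli with both tight: 3.482 servings and 0.03529 servings → $2.47.
banana + broccoli: the both-tight solution has a negative serving — not a feasible corner.
The minimum over all feasible corners is $2.47.

$2.47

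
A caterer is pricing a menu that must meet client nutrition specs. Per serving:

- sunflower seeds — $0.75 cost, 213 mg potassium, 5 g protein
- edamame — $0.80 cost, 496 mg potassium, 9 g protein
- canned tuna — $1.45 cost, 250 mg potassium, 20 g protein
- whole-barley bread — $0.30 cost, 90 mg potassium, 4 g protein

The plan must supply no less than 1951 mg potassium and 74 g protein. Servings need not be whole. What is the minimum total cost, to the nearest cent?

For a min-cost LP with two ≥-constraints, a basic feasible solution has at most two positive variables.
sunflower seeds only: max(1951/213, 74/5) = 14.8 servings → $11.10.
edamame only: max(1951/496, 74/9) = 8.222 servings → $6.58.
canned tuna only: max(1951/250, 74/20) = 7.804 servings → $11.32.
whole-barley bread only: max(1951/90, 74/4) = 21.68 servings → $6.50.
sunflower seeds + edamame with both targets exact would need a negative amount; discard.
sunflower seeds + canned tuna with both tight: 6.817 servings and 1.996 servings → $8.01.
sunflower seeds + whole-barley bread with both tight: 2.846 servings and 14.94 servings → $6.62.
edamame + canned tuna with both tight: 2.675 servings and 2.496 servings → $5.76.
edamame + whole-barley bread with both tight: 0.9744 servings and 16.31 servings → $5.67.
canned tuna + whole-barley bread with both targets exact would need a negative amount; discard.
So the least-cost plan costs $5.67.

$5.67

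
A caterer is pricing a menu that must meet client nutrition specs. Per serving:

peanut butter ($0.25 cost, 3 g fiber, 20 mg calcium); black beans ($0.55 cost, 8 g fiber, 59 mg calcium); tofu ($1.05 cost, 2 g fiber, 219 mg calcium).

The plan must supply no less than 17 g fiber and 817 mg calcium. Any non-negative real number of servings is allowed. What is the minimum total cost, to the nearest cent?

For a min-cost LP with two ≥-constraints, a basic feasible solution has at most two positive variables.
peanut butter only: max(17/3, 817/20) = 40.85 servings → $10.21.
black beans only: max(17/8, 817/59) = 13.85 servings → $7.62.
tofu only: max(17/2, 817/219) = 8.5 servings → $8.93.
peanut butter + black beans: intersection lies outside the first quadrant.
peanut butter + tofu with both tight: 3.386 servings and 3.421 servings → $4.44.
black beans + tofu with both tight: 1.278 servings and 3.386 servings → $4.26.
The minimum over all feasible corners is $4.26.

$4.26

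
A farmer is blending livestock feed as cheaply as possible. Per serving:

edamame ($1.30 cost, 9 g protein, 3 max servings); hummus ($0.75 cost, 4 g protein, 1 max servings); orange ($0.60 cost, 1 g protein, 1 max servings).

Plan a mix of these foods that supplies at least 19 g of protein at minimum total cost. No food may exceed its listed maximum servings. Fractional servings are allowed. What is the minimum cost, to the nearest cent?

Cost per g of protein: edamame $0.1444, hummus $0.1875, orange $0.6000.
Take 2.111 servings of edamame: +19.0 g protein for $2.74 (total $2.74, still need 0.0 g).
Greedy by cheapest-per-g is optimal for a single linear constraint, so the minimum cost is $2.74.

$2.74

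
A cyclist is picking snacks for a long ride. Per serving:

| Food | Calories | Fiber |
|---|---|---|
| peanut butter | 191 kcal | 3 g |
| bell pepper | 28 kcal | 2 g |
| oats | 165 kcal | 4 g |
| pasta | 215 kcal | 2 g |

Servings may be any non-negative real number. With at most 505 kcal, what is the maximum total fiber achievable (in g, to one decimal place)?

Fiber per kcal: bell pepper 0.07143, oats 0.02424, peanut butter 0.01571, pasta 0.009302.
With no serving limits, spend the whole calories allowance on bell pepper: 505 kcal / 28 kcal × 2 g = 36.1 g.

36.1 g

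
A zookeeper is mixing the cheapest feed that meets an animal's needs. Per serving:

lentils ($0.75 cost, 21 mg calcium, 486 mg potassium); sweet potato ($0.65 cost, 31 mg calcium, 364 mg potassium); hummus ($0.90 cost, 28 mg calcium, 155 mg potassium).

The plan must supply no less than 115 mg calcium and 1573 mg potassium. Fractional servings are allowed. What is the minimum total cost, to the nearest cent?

lentils only: max(115/21, 1573/486) = 5.476 servings → $4.11.
sweet potato only: max(115/31, 1573/364) = 4.321 servings → $2.81.
hummus only: max(115/28, 1573/155) = 10.15 servings → $9.13.
lentils + sweet potato with both tight: 0.9301 servings and 3.08 servings → $2.70.
lentils + hummus with both tight: 2.533 servings and 2.208 servings → $3.89.
sweet potato + hummus: intersection lies outside the first quadrant.
The minimum over all feasible corners is $2.70.

$2.70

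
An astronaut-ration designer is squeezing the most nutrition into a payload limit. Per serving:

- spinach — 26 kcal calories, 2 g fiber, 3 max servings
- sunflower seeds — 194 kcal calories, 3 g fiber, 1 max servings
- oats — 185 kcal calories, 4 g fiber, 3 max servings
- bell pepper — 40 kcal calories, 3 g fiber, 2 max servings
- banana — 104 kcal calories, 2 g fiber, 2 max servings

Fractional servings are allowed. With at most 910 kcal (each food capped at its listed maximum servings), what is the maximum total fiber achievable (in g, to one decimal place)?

27.8 g

Fiber per kcal: spinach 0.07692, bell pepper 0.075, oats 0.02162, banana 0.01923, sunflower seeds 0.01546.
Take 3 servings of spinach: uses 78 kcal, +6.0 g fiber (running total 6.0 g).
Take 2 servings of bell pepper: uses 80 kcal, +6.0 g fiber (running total 12.0 g).
Take 3 servings of oats: uses 555 kcal, +12.0 g fiber (running total 24.0 g).
Take 1.894 servings of banana: uses 197 kcal, +3.8 g fiber (running total 27.8 g).
Filling greedily by fiber-per-kcal is optimal for one linear limit, giving 27.8 g.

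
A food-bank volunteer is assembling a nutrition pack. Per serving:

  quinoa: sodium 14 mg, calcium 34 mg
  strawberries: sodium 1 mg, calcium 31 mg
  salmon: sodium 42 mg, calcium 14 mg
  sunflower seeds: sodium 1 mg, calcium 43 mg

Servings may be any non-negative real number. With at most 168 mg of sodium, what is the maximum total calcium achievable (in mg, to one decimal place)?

7224.0 mg

Calcium per mg sodium: sunflower seeds 43, strawberries 31, quinoa 2.429, salmon 0.3333.
With no serving limits, spend the whole sodium allowance on sunflower seeds: 168 mg / 1 mg × 43 mg = 7224.0 mg.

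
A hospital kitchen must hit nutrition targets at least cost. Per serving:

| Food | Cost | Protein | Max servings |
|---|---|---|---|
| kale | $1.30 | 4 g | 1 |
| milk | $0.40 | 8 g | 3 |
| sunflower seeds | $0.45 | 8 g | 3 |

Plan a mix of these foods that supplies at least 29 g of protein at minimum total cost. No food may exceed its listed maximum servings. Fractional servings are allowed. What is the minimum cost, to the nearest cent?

Cost per g of protein: milk $0.0500, sunflower seeds $0.0563, kale $0.3250.
Take 3 servings of milk: +24.0 g protein for $1.20 (total $1.20, still need 5.0 g).
Take 0.625 servings of sunflower seeds: +5.0 g protein for $0.28 (total $1.48, still need 0.0 g).
Filling from the cheapest source first is optimal under one linear minimum: $1.48.

$1.48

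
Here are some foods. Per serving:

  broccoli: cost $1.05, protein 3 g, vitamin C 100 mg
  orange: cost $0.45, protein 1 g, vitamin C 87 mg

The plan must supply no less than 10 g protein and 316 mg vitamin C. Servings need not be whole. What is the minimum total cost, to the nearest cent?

Check every corner: each single food scaled to meet both minima, and each pair solved so both constraints bind.
broccoli only: max(10/3, 316/100) = 3.333 servings → $3.50.
orange only: max(10/1, 316/87) = 10 servings → $4.50.
broccoli + orange: intersection lies outside the first quadrant.
Cheapest feasible corner: $3.50.

$3.50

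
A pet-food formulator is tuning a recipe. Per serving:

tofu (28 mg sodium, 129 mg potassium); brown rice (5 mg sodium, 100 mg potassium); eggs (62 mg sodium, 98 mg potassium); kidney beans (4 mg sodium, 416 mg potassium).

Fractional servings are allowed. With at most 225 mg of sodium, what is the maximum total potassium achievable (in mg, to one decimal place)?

Potassium per mg sodium: kidney beans 104, brown rice 20, tofu 4.607, eggs 1.581.
With no serving limits, spend the whole sodium allowance on kidney beans: 225 mg / 4 mg × 416 mg = 23400.0 mg.

23400.0 mg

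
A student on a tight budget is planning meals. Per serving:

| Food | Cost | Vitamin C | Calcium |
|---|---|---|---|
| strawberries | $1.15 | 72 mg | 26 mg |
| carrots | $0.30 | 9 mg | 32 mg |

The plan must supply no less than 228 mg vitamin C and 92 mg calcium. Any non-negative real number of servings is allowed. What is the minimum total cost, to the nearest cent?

strawberries only: max(228/72, 92/26) = 3.538 servings → $4.07.
carrots only: max(228/9, 92/32) = 25.33 servings → $7.60.
strawberries + carrots with both tight: 3.125 servings and 0.3362 servings → $3.69.
Cheapest feasible corner: $3.69.

$3.69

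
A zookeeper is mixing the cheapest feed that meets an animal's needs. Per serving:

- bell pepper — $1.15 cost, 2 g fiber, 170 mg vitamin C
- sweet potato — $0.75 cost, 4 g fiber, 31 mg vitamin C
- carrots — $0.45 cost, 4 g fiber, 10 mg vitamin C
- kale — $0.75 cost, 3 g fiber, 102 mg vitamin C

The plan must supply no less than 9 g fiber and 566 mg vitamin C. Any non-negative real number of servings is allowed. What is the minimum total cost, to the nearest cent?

An LP optimum is at a vertex; with two nutrient constraints at most two foods are used. Check each candidate.
bell pepper only: max(9/2, 566/170) = 4.5 servings → $5.17.
sweet potato only: max(9/4, 566/31) = 18.26 servings → $13.69.
carrots only: max(9/4, 566/10) = 56.6 servings → $25.47.
kale only: max(9/3, 566/102) = 5.549 servings → $4.16.
bell pepper + sweet potato with both tight: 3.212 servings and 0.644 servings → $4.18.
bell pepper + carrots with both tight: 3.294 servings and 0.603 servings → $4.06.
bell pepper + kale with both tight: 2.549 servings and 1.301 servings → $3.91.
sweet potato + carrots: intersection lies outside the first quadrant.
sweet potato + kale with both targets exact would need a negative amount; discard.
carrots + kale with both targets exact would need a negative amount; discard.
Cheapest feasible corner: $3.91.

$3.91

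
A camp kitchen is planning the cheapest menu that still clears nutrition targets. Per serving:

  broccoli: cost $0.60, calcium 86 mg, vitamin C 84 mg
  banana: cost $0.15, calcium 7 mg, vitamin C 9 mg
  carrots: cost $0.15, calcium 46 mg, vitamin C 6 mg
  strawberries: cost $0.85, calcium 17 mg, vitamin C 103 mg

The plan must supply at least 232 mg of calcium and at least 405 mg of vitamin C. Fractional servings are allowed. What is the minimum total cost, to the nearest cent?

For a min-cost LP with two ≥-constraints, a basic feasible solution has at most two positive variables.
broccoli only: max(232/86, 405/84) = 4.821 servings → $2.89.
banana only: max(232/7, 405/9) = 45 servings → $6.75.
carrots only: max(232/46, 405/6) = 67.5 servings → $10.12.
strawberries only: max(232/17, 405/103) = 13.65 servings → $11.60.
broccoli + banana: the both-tight solution has a negative serving — not a feasible corner.
broccoli + carrots: the both-tight solution has a negative serving — not a feasible corner.
broccoli + strawberries with both tight: 2.29 servings and 2.065 servings → $3.13.
banana + carrots: intersection lies outside the first quadrant.
banana + strawberries with both tight: 29.95 servings and 1.315 servings → $5.61.
carrots + strawberries with both tight: 3.669 servings and 3.718 servings → $3.71.
The minimum over all feasible corners is $2.89.

$2.89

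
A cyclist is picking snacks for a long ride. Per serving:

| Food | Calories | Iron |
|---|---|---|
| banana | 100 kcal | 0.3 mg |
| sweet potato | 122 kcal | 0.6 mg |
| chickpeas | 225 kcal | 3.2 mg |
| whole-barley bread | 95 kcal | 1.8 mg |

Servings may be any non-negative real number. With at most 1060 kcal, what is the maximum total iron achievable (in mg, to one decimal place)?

Iron per kcal: whole-barley bread 0.01895, chickpeas 0.01422, sweet potato 0.004918, banana 0.003.
With no serving limits, spend the whole calories allowance on whole-barley bread: 1060 kcal / 95 kcal × 1.8 mg = 20.1 mg.

20.1 mg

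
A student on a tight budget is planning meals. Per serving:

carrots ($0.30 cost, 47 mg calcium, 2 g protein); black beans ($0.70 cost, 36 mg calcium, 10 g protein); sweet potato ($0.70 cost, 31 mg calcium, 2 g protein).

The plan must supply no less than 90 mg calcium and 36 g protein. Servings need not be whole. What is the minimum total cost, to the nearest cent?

At the optimum either one food covers both requirements or two foods hit both targets exactly; no other combination can be cheaper.
carrots only: max(90/47, 36/2) = 18 servings → $5.40.
black beans only: max(90/36, 36/10) = 3.6 servings → $2.52.
sweet potato only: max(90/31, 36/2) = 18 servings → $12.60.
carrots + black beans: the both-tight solution has a negative serving — not a feasible corner.
carrots + sweet potato: the both-tight solution has a negative serving — not a feasible corner.
black beans + sweet potato: intersection lies outside the first quadrant.
So the least-cost plan costs $2.52.

$2.52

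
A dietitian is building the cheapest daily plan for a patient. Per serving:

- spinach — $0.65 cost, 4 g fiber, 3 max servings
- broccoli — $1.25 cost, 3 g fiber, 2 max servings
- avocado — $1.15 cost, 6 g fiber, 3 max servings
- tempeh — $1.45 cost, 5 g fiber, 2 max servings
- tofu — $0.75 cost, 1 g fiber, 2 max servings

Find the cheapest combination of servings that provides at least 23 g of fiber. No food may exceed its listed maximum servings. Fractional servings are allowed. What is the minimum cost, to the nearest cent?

$4.06

Cost per g of fiber: spinach $0.1625, avocado $0.1917, tempeh $0.2900, broccoli $0.4167, tofu $0.7500.
Take 3 servings of spinach: +12.0 g fiber for $1.95 (total $1.95, still need 11.0 g).
Take 1.833 servings of avocado: +11.0 g fiber for $2.11 (total $4.06, still need 0.0 g).
Greedy by cheapest-per-g is optimal for a single linear constraint, so the minimum cost is $4.06.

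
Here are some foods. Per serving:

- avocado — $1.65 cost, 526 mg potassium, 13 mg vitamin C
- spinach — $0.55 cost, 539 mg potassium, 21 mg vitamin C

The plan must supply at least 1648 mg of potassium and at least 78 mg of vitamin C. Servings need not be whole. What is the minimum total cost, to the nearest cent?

avocado only: max(1648/526, 78/13) = 6 servings → $9.90.
spinach only: max(1648/539, 78/21) = 3.714 servings → $2.04.
avocado + spinach with both targets exact would need a negative amount; discard.
The minimum over all feasible corners is $2.04.

$2.04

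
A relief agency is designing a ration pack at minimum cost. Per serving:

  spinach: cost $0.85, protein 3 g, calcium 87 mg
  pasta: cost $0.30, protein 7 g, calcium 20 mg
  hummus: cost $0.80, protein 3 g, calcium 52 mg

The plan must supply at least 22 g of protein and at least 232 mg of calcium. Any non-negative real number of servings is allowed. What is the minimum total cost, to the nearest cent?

Two binding constraints pin down two serving amounts, so the optimal mix uses at most two foods. The candidates are each food alone (scaled to the tighter of protein/calcium) and each pair with both constraints tight.
spinach only: max(22/3, 232/87) = 7.333 servings → $6.23.
pasta only: max(22/7, 232/20) = 11.6 servings → $3.48.
hummus only: max(22/3, 232/52) = 7.333 servings → $5.87.
spinach + pasta with both tight: 2.157 servings and 2.219 servings → $2.50.
spinach + hummus: the both-tight solution has a negative serving — not a feasible corner.
pasta + hummus with both tight: 1.474 servings and 3.895 servings → $3.56.
So the least-cost plan costs $2.50.

$2.50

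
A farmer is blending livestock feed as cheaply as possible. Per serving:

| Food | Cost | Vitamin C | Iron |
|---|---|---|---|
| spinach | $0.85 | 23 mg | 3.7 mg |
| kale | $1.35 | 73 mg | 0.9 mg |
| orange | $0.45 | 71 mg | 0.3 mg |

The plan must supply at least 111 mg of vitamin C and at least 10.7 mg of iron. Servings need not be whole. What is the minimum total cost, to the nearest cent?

With two linear requirements the optimum uses one or two foods; enumerate the corners.
spinach only: max(111/23, 10.7/3.7) = 4.826 servings → $4.10.
kale only: max(111/73, 10.7/0.9) = 11.89 servings → $16.05.
orange only: max(111/71, 10.7/0.3) = 35.67 servings → $16.05.
spinach + kale with both tight: 2.731 servings and 0.66 servings → $3.21.
spinach + orange with both tight: 2.84 servings and 0.6435 servings → $2.70.
kale + orange: the both-tight solution has a negative serving — not a feasible corner.
So the least-cost plan costs $2.70.

$2.70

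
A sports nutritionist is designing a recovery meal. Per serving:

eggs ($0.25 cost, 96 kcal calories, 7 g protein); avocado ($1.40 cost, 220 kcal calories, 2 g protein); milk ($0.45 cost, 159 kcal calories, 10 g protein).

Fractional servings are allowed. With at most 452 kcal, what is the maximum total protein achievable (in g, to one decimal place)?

Protein per kcal: eggs 0.07292, milk 0.06289, avocado 0.009091.
With no serving limits, spend the whole calories allowance on eggs: 452 kcal / 96 kcal × 7 g = 33.0 g.

33.0 g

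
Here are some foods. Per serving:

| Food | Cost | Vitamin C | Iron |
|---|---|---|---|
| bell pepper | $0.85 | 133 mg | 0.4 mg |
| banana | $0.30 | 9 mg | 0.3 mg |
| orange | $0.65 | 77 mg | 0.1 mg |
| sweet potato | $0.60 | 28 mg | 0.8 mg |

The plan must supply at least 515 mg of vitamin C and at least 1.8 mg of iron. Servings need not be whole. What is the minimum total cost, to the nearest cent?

$3.44

The cheapest plan sits at a corner of the feasible region — with two constraints it uses at most two foods.
bell pepper only: max(515/133, 1.8/0.4) = 4.5 servings → $3.83.
banana only: max(515/9, 1.8/0.3) = 57.22 servings → $17.17.
orange only: max(515/77, 1.8/0.1) = 18 servings → $11.70.
sweet potato only: max(515/28, 1.8/0.8) = 18.39 servings → $11.04.
bell pepper + banana with both tight: 3.81 servings and 0.9201 servings → $3.51.
bell pepper + orange with both targets exact would need a negative amount; discard.
bell pepper + sweet potato with both tight: 3.798 servings and 0.3508 servings → $3.44.
banana + orange with both tight: 3.923 servings and 6.23 servings → $5.23.
banana + sweet potato with both targets exact would need a negative amount; discard.
orange + sweet potato with both tight: 6.15 servings and 1.481 servings → $4.89.
Cheapest feasible corner: $3.44.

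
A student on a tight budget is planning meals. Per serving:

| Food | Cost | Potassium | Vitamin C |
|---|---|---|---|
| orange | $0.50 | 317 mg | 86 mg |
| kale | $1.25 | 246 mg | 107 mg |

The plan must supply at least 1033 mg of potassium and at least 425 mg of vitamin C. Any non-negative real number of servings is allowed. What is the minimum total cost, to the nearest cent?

An LP optimum is at a vertex; with two nutrient constraints at most two foods are used. Check each candidate.
orange only: max(1033/317, 425/86) = 4.942 servings → $2.47.
kale only: max(1033/246, 425/107) = 4.199 servings → $5.25.
orange + kale with both tight: 0.4686 servings and 3.595 servings → $4.73.
So the least-cost plan costs $2.47.

$2.47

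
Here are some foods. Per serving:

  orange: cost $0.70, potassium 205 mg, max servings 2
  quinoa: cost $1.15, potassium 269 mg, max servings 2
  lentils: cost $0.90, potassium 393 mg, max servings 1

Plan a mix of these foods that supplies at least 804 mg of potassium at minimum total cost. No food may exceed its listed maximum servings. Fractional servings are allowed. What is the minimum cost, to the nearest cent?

$2.30

Cost per mg of potassium: lentils $0.0023, orange $0.0034, quinoa $0.0043.
Take 1 serving of lentils: +393.0 mg potassium for $0.90 (total $0.90, still need 411.0 mg).
Take 2 servings of orange: +410.0 mg potassium for $1.40 (total $2.30, still need 1.0 mg).
Take 0.003717 servings of quinoa: +1.0 mg potassium for $0.00 (total $2.30, still need 0.0 mg).
Filling from the cheapest source first is optimal under one linear minimum: $2.30.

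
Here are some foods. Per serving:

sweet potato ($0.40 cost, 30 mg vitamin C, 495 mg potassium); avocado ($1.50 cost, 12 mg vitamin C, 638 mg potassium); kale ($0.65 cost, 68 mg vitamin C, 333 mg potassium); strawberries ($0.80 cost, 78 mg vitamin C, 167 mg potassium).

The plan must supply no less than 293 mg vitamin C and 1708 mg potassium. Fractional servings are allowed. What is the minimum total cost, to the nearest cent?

$2.89

This is a tiny linear program; its minimum lies at a vertex of the feasible set. List the vertices and price them.
sweet potato only: max(293/30, 1708/495) = 9.767 servings → $3.91.
avocado only: max(293/12, 1708/638) = 24.42 servings → $36.62.
kale only: max(293/68, 1708/333) = 5.129 servings → $3.33.
strawberries only: max(293/78, 1708/167) = 10.23 servings → $8.18.
sweet potato + avocado: intersection lies outside the first quadrant.
sweet potato + kale with both tight: 0.7847 servings and 3.963 servings → $2.89.
sweet potato + strawberries with both tight: 2.509 servings and 2.792 servings → $3.24.
avocado + kale with both tight: 0.4716 servings and 4.226 servings → $3.45.
avocado + strawberries with both tight: 1.765 servings and 3.485 servings → $5.44.
kale + strawberries: the both-tight solution has a negative serving — not a feasible corner.
Cheapest feasible corner: $2.89.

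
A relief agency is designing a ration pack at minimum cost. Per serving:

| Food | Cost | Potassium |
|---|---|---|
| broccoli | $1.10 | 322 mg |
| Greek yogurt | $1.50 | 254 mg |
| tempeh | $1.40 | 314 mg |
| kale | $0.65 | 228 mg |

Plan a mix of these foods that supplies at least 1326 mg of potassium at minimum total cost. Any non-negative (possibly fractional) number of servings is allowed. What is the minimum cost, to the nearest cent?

Cost per mg of potassium: kale $0.0029, broccoli $0.0034, tempeh $0.0045, Greek yogurt $0.0059.
With no serving limits, use only kale: 1326 mg / 228 mg = 5.816 servings × $0.65 = $3.78.

$3.78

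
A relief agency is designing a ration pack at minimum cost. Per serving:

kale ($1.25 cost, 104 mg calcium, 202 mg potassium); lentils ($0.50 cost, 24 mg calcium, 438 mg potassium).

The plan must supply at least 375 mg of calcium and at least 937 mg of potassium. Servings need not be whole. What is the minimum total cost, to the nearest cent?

Two binding constraints pin down two serving amounts, so the optimal mix uses at most two foods. The candidates are each food alone (scaled to the tighter of calcium/potassium) and each pair with both constraints tight.
kale only: max(375/104, 937/202) = 4.639 servings → $5.80.
lentils only: max(375/24, 937/438) = 15.62 servings → $7.81.
kale + lentils with both tight: 3.483 servings and 0.5331 servings → $4.62.
The minimum over all feasible corners is $4.62.

$4.62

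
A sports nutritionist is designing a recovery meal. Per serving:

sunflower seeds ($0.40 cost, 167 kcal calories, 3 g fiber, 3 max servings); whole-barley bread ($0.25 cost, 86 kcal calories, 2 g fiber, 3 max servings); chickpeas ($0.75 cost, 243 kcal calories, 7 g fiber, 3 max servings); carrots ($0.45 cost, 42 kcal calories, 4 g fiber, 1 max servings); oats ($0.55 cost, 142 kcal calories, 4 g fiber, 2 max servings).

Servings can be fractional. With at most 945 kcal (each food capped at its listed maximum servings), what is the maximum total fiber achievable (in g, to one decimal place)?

Fiber per kcal: carrots 0.09524, chickpeas 0.02881, oats 0.02817, whole-barley bread 0.02326, sunflower seeds 0.01796.
Take 1 serving of carrots: uses 42 kcal, +4.0 g fiber (running total 4.0 g).
Take 3 servings of chickpeas: uses 729 kcal, +21.0 g fiber (running total 25.0 g).
Take 1.225 servings of oats: uses 174 kcal, +4.9 g fiber (running total 29.9 g).
Filling greedily by fiber-per-kcal is optimal for one linear limit, giving 29.9 g.

29.9 g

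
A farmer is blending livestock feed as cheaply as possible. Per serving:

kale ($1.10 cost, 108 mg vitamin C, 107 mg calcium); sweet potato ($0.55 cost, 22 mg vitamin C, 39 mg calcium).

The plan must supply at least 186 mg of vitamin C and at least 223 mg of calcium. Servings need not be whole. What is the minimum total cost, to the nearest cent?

An LP optimum is at a vertex; with two nutrient constraints at most two foods are used. Check each candidate.
kale only: max(186/108, 223/107) = 2.084 servings → $2.29.
sweet potato only: max(186/22, 223/39) = 8.455 servings → $4.65.
kale + sweet potato with both tight: 1.264 servings and 2.251 servings → $2.63.
The minimum over all feasible corners is $2.29.

$2.29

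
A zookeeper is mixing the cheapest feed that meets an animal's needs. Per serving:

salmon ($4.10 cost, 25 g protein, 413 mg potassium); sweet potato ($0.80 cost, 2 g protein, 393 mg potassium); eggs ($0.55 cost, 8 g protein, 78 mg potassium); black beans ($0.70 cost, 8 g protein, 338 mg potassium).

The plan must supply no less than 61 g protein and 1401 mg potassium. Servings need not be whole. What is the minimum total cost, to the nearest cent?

$4.66

A basic optimal solution has at most two foods positive. Try each food alone and each pair with both targets met exactly.
salmon only: max(61/25, 1401/413) = 3.392 servings → $13.91.
sweet potato only: max(61/2, 1401/393) = 30.5 servings → $24.40.
eggs only: max(61/8, 1401/78) = 17.96 servings → $9.88.
black beans only: max(61/8, 1401/338) = 7.625 servings → $5.34.
salmon + sweet potato with both tight: 2.353 servings and 1.093 servings → $10.52.
salmon + eggs: the both-tight solution has a negative serving — not a feasible corner.
salmon + black beans with both tight: 1.829 servings and 1.911 servings → $8.83.
sweet potato + eggs with both tight: 2.159 servings and 7.085 servings → $5.62.
sweet potato + black beans: the both-tight solution has a negative serving — not a feasible corner.
eggs + black beans with both tight: 4.524 servings and 3.101 servings → $4.66.
Cheapest feasible corner: $4.66.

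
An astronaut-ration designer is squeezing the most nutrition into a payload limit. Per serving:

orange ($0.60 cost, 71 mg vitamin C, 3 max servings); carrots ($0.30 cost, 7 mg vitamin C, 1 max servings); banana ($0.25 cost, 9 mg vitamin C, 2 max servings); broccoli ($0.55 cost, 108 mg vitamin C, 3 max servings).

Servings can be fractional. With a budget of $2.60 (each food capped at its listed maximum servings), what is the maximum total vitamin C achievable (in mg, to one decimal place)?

436.4 mg

Vitamin C per dollar: broccoli 196.4, orange 118.3, banana 36, carrots 23.33.
Take 3 servings of broccoli: spends $1.65, +324.0 mg vitamin C (running total 324.0 mg).
Take 1.583 servings of orange: spends $0.95, +112.4 mg vitamin C (running total 436.4 mg).
Greedy by best ratio exhausts the cost allowance optimally: 436.4 mg.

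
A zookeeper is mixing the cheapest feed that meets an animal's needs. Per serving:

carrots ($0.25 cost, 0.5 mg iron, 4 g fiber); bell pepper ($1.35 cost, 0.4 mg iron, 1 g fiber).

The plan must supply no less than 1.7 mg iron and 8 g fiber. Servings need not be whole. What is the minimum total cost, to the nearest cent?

$0.85

Minimising a linear cost over {iron ≥ 1.7, fiber ≥ 8, servings ≥ 0} — the optimum is at a vertex, using one or two foods.
carrots only: max(1.7/0.5, 8/4) = 3.4 servings → $0.85.
bell pepper only: max(1.7/0.4, 8/1) = 8 servings → $10.80.
carrots + bell pepper with both tight: 1.364 servings and 2.545 servings → $3.78.
Cheapest feasible corner: $0.85.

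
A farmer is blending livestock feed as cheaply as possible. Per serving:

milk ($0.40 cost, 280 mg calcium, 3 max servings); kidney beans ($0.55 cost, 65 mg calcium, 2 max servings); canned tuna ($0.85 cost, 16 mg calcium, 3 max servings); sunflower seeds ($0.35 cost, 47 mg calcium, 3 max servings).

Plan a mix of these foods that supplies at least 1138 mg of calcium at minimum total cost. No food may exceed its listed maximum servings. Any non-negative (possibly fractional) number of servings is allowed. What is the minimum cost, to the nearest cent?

Cost per mg of calcium: milk $0.0014, sunflower seeds $0.0074, kidney beans $0.0085, canned tuna $0.0531.
Take 3 servings of milk: +840.0 mg calcium for $1.20 (total $1.20, still need 298.0 mg).
Take 3 servings of sunflower seeds: +141.0 mg calcium for $1.05 (total $2.25, still need 157.0 mg).
Take 2 servings of kidney beans: +130.0 mg calcium for $1.10 (total $3.35, still need 27.0 mg).
Take 1.688 servings of canned tuna: +27.0 mg calcium for $1.43 (total $4.78, still need 0.0 mg).
Filling from the cheapest source first is optimal under one linear minimum: $4.78.

$4.78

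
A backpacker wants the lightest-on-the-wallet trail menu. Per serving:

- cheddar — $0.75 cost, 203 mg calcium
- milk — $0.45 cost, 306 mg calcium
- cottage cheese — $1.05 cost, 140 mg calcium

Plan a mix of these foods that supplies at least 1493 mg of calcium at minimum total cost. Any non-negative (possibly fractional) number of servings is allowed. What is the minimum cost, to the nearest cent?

Cost per mg of calcium: milk $0.0015, cheddar $0.0037, cottage cheese $0.0075.
With no serving limits, use only milk: 1493 mg / 306 mg = 4.879 servings × $0.45 = $2.20.

$2.20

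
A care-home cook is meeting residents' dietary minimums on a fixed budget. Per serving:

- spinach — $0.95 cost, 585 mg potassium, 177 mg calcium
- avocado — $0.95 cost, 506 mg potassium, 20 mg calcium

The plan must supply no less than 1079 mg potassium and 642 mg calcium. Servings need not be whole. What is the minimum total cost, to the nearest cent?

Two binding constraints pin down two serving amounts, so the optimal mix uses at most two foods. The candidates are each food alone (scaled to the tighter of potassium/calcium) and each pair with both constraints tight.
spinach only: max(1079/585, 642/177) = 3.627 servings → $3.45.
avocado only: max(1079/506, 642/20) = 32.1 servings → $30.50.
spinach + avocado with both targets exact would need a negative amount; discard.
Cheapest feasible corner: $3.45.

$3.45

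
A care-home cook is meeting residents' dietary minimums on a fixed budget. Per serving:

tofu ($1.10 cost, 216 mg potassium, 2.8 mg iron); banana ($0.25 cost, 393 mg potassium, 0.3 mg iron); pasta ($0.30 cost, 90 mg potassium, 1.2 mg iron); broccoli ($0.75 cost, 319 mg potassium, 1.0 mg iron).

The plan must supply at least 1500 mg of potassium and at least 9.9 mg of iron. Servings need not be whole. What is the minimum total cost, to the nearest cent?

$2.83

With two linear requirements the optimum uses one or two foods; enumerate the corners.
tofu only: max(1500/216, 9.9/2.8) = 6.944 servings → $7.64.
banana only: max(1500/393, 9.9/0.3) = 33 servings → $8.25.
pasta only: max(1500/90, 9.9/1.2) = 16.67 servings → $5.00.
broccoli only: max(1500/319, 9.9/1.0) = 9.9 servings → $7.42.
tofu + banana with both tight: 3.322 servings and 1.991 servings → $4.15.
tofu + pasta with both targets exact would need a negative amount; discard.
tofu + broccoli with both tight: 2.448 servings and 3.044 servings → $4.98.
banana + pasta with both tight: 2.045 servings and 7.739 servings → $2.83.
banana + broccoli: intersection lies outside the first quadrant.
pasta + broccoli with both tight: 5.663 servings and 3.105 servings → $4.03.
The minimum over all feasible corners is $2.83.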